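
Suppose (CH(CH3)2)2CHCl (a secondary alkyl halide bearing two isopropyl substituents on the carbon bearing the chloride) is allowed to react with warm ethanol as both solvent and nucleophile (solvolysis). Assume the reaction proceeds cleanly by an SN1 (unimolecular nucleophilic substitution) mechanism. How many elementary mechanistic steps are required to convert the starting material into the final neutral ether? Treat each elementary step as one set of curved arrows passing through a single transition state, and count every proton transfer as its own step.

Step 1: Rate-determining heterolysis of the C–Cl bond gives Cl⁻ and a secondary carbocation.
Step 2: A 1,2-hydride shift from the adjacent isopropyl carbon moves the positive charge from the secondary centre to an adjacent carbon, generating a more stable tertiary carbocation.
Step 3: CH3CH2OH donates an oxygen lone pair into the empty p orbital of the cation, giving a protonated ether (an oxonium ion).
Step 4: A second solvent molecule removes the proton on oxygen, giving the neutral ether product.
Total: 4 elementary steps.

4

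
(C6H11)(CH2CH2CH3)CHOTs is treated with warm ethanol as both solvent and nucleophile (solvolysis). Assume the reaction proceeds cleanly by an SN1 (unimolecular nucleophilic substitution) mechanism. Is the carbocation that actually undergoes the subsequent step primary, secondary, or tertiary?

tertiary

Step 1: The C–O bond breaks with both electrons going to the tosylate; TsO⁻ leaves and a secondary carbocation remains.
Step 2: A hydride (H with its bonding pair) migrates from the adjacent cyclohexyl carbon to the cationic centre — a 1,2-hydride shift — upgrading the secondary cation to a tertiary one.
The cation rearranges from secondary to tertiary via a 1,2-hydride shift from the adjacent cyclohexyl carbon; the tertiary cation is what reacts next.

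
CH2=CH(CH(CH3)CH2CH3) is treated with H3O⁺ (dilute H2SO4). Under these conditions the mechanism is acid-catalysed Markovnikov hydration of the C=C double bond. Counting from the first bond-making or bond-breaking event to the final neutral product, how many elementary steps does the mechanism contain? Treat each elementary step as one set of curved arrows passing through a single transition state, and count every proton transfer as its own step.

4

Step 1: The π electrons of the C=C bond attack a proton of H3O⁺; Markovnikov addition places the new C–H on the less-substituted alkene carbon, so the positive charge ends up on the more-substituted carbon — a secondary carbocation. H2O is released.
Step 2: A hydride (H with its bonding pair) migrates from the adjacent sec-butyl carbon to the cationic centre — a 1,2-hydride shift — upgrading the secondary cation to a tertiary one.
Step 3: Water acts as the nucleophile: an oxygen lone pair bonds to the cationic carbon, giving an oxonium-ion intermediate.
Step 4: H2O removes a proton from the oxonium oxygen, regenerating H3O⁺ and giving the neutral alcohol.
Total: 4 elementary steps.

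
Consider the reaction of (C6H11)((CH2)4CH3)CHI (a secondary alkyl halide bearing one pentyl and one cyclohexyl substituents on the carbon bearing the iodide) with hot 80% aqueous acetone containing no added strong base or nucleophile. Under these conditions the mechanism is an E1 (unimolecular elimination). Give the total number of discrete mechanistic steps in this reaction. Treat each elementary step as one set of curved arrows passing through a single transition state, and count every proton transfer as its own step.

3

Step 1: The C–I bond breaks with both electrons going to the iodide; I⁻ leaves and a secondary carbocation remains.
Step 2: A hydride (H with its bonding pair) migrates from the adjacent cyclohexyl carbon to the cationic centre — a 1,2-hydride shift — upgrading the secondary cation to a tertiary one.
Step 3: Loss of a β-proton to a water molecule of the solvent: the C–H bonding pair collapses toward the cationic carbon to form the C=C π bond, yielding the alkene.
Total: 3 elementary steps.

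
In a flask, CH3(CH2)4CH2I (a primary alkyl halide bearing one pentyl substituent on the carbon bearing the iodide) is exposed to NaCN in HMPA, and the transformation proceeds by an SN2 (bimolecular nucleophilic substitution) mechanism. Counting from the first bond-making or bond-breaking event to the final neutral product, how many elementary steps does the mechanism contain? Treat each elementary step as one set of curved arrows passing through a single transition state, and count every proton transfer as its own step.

1

Step 1: Backside attack by CN⁻ on the carbon bearing the iodide: the new C–C bond forms as the C–I bond breaks, with Walden inversion at carbon.
Total: 1 elementary step.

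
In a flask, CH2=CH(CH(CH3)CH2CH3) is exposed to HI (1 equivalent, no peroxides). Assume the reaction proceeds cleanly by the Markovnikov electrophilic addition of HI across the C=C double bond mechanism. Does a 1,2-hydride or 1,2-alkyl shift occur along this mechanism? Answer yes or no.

The first-formed carbocation is secondary.
The adjacent sec-butyl carbon already bears 2 other carbon substituents and has a hydrogen to migrate; after a 1,2-hydride shift from that carbon the positive charge sits on a tertiary centre.
Tertiary is more stable than secondary, so the shift occurs.

yes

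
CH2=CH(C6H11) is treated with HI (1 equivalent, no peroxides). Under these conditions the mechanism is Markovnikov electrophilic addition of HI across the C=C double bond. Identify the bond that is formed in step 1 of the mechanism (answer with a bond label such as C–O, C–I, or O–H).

C–H

Step 1: Electrophilic addition begins with the π(C=C) electrons forming a bond to the proton of HI. Following Markovnikov's rule, the resulting cation is secondary. The H–I bond breaks heterolytically, releasing I⁻.
The bond formed in this step is the C–H bond.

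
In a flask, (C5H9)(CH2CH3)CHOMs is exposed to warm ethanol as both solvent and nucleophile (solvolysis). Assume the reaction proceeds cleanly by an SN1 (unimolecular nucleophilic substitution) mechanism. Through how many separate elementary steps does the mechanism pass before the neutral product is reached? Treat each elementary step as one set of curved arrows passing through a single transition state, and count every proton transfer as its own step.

4

Step 1: Ionisation: the C–O σ-bond cleaves heterolytically; both bonding electrons depart with MsO⁻, leaving a secondary carbocation at the α-carbon.
Step 2: Carbocation rearrangement: a 1,2-hydride shift from the adjacent cyclopentyl carbon converts the initially-formed secondary cation into the more stable tertiary cation.
Step 3: CH3CH2OH donates an oxygen lone pair into the empty p orbital of the cation, giving a protonated ether (an oxonium ion).
Step 4: Deprotonation of the oxonium oxygen by solvent ethanol yields the neutral ether.
Total: 4 elementary steps.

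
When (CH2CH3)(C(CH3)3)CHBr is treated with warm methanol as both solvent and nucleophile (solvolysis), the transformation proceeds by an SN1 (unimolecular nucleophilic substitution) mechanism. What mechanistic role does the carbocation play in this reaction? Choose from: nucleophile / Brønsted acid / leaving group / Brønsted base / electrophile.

Step 3: Nucleophilic capture: the oxygen of CH3OH bonds to the cationic carbon, producing an oxonium-ion intermediate.
The carbocation accepts an electron pair into an empty or π* orbital — it is the electrophile.

electrophile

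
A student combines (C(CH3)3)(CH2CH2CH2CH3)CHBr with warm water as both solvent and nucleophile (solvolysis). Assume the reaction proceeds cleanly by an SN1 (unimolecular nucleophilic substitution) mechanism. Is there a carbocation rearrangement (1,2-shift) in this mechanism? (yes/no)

The first-formed carbocation is secondary.
The adjacent tert-butyl carbon has no hydrogen but bears methyl groups; migration of one methyl with its bonding pair (a 1,2-methyl shift) places the charge on a tertiary centre.
Tertiary is more stable than secondary, so the shift occurs.

yes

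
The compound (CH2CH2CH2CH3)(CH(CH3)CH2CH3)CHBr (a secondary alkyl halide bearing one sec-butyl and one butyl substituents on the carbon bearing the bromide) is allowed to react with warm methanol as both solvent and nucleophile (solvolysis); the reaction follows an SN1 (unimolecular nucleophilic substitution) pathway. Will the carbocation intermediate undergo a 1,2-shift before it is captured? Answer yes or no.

The first-formed carbocation is secondary.
The adjacent sec-butyl carbon already bears 2 other carbon substituents and has a hydrogen to migrate; after a 1,2-hydride shift from that carbon the positive charge sits on a tertiary centre.
Tertiary is more stable than secondary, so the shift occurs.

yes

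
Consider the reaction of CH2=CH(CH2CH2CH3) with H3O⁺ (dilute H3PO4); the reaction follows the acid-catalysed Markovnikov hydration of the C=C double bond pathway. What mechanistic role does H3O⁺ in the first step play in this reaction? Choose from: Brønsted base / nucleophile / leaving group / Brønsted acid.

Step 1: The π electrons of the C=C bond attack a proton of H3O⁺; Markovnikov addition places the new C–H on the less-substituted alkene carbon, so the positive charge ends up on the more-substituted carbon — a secondary carbocation. H2O is released.
H3O⁺ in the first step donates a proton in a proton-transfer step — a Brønsted acid.

Brønsted acid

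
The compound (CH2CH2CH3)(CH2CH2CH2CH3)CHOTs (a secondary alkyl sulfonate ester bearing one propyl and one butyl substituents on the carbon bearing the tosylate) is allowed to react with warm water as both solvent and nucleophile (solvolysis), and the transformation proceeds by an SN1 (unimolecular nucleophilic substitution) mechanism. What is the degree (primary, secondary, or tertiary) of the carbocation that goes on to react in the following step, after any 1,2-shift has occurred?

secondary

Step 1: Ionisation: the C–O σ-bond cleaves heterolytically; both bonding electrons depart with TsO⁻, leaving a secondary carbocation at the α-carbon.
No single 1,2-shift to an adjacent carbon would give a more-substituted cation, so no rearrangement occurs.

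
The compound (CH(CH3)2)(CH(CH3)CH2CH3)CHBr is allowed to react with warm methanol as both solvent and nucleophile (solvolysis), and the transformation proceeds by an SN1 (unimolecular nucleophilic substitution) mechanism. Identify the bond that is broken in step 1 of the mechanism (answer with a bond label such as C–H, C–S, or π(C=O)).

C–Br

Step 1: Rate-determining heterolysis of the C–Br bond gives Br⁻ and a secondary carbocation.
The bond broken in this step is the C–Br bond.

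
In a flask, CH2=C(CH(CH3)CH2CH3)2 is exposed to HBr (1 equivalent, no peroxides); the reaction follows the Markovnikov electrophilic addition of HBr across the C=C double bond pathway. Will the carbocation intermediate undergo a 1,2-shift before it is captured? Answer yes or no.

The first-formed carbocation is tertiary.
No single 1,2-shift to an adjacent carbon would produce a more-substituted cation than the one already present, so no rearrangement occurs.

no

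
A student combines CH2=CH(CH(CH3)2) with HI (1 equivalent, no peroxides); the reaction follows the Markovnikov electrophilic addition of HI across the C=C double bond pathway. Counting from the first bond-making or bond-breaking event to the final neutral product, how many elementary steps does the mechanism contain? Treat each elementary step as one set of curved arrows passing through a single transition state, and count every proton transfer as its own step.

3

Step 1: Electrophilic addition begins with the π(C=C) electrons forming a bond to the proton of HI. Following Markovnikov's rule, the resulting cation is secondary. The H–I bond breaks heterolytically, releasing I⁻.
Step 2: A hydride (H with its bonding pair) migrates from the adjacent isopropyl carbon to the cationic centre — a 1,2-hydride shift — upgrading the secondary cation to a tertiary one.
Step 3: I⁻ captures the cation: a lone pair on I⁻ fills the empty p orbital, producing the alkyl halide product.
Total: 3 elementary steps.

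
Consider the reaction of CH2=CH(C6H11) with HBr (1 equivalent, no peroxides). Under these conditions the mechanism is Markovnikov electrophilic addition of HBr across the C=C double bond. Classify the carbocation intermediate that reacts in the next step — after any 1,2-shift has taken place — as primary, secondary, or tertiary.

tertiary

Step 1: Protonation of the alkene by HBr: the π bond acts as the nucleophile and picks up H⁺, giving the more stable (Markovnikov) secondary carbocation. The H–Br bond breaks heterolytically, releasing Br⁻.
Step 2: A 1,2-hydride shift from the adjacent cyclohexyl carbon moves the positive charge from the secondary centre to an adjacent carbon, generating a more stable tertiary carbocation.
The cation rearranges from secondary to tertiary via a 1,2-hydride shift from the adjacent cyclohexyl carbon; the tertiary cation is what reacts next.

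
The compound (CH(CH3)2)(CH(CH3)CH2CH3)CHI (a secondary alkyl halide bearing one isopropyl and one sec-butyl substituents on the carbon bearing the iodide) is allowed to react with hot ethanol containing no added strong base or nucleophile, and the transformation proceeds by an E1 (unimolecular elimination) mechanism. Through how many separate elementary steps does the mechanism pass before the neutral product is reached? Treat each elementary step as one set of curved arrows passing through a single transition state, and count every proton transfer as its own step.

Step 1: Ionisation: the C–I σ-bond cleaves heterolytically; both bonding electrons depart with I⁻, leaving a secondary carbocation at the α-carbon.
Step 2: A hydride (H with its bonding pair) migrates from the adjacent isopropyl carbon to the cationic centre — a 1,2-hydride shift — upgrading the secondary cation to a tertiary one.
Step 3: A weak base (an ethanol molecule from the solvent) removes a proton from a carbon adjacent to the cationic centre; the electrons of that C–H bond become the new π(C=C) bond, giving the alkene.
Total: 3 elementary steps.

3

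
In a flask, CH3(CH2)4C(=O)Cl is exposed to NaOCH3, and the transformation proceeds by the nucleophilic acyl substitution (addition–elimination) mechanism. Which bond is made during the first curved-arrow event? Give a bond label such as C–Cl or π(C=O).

C–O

Step 1: A lone pair on the O of CH3O⁻ attacks the electrophilic acyl carbon; the π(C=O) electrons move onto oxygen, giving a tetrahedral intermediate.
The bond formed in this step is the C–O bond.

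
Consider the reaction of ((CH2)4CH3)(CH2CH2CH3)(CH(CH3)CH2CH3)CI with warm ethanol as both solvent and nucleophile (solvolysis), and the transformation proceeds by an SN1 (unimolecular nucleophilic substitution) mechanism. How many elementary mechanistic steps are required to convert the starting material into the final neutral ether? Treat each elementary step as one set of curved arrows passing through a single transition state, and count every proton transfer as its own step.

3

Step 1: Ionisation: the C–I σ-bond cleaves heterolytically; both bonding electrons depart with I⁻, leaving a tertiary carbocation at the α-carbon.
(No 1,2-shift: no single shift to an adjacent carbon would give a more stable cation.)
Step 2: Nucleophilic capture: the oxygen of CH3CH2OH bonds to the cationic carbon, producing an oxonium-ion intermediate.
Step 3: A second solvent molecule removes the proton on oxygen, giving the neutral ether product.
Total: 3 elementary steps.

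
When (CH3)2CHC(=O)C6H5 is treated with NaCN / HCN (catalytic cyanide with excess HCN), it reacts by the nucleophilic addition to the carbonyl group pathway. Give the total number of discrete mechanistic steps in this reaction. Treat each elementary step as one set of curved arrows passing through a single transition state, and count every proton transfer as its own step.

Step 1: Nucleophilic addition: CN⁻ adds to the carbonyl carbon, pushing the π(C=O) electron pair onto oxygen and giving a tetrahedral alkoxide.
Step 2: Proton transfer from HCN to the alkoxide furnishes a cyanohydrin (and releases another CN⁻ to continue the reaction).
Total: 2 elementary steps.

2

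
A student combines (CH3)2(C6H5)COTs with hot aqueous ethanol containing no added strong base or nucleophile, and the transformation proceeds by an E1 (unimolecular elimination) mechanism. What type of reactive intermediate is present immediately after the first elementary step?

tertiary carbocation

Step 1: Rate-determining heterolysis of the C–O bond gives TsO⁻ and a tertiary carbocation.
After step 1 the species present is a tertiary carbocation.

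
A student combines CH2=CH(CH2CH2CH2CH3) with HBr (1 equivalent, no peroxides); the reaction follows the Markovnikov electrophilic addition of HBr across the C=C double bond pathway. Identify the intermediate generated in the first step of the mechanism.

secondary carbocation

Step 1: Protonation of the alkene by HBr: the π bond acts as the nucleophile and picks up H⁺, giving the more stable (Markovnikov) secondary carbocation. The H–Br bond breaks heterolytically, releasing Br⁻.
After step 1 the species present is a secondary carbocation.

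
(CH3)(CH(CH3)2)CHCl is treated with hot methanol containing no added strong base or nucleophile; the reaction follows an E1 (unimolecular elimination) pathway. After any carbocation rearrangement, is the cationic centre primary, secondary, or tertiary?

tertiary

Step 1: Ionisation: the C–Cl σ-bond cleaves heterolytically; both bonding electrons depart with Cl⁻, leaving a secondary carbocation at the α-carbon.
Step 2: Carbocation rearrangement: a 1,2-hydride shift from the adjacent isopropyl carbon converts the initially-formed secondary cation into the more stable tertiary cation.
The cation rearranges from secondary to tertiary via a 1,2-hydride shift from the adjacent isopropyl carbon; the tertiary cation is what reacts next.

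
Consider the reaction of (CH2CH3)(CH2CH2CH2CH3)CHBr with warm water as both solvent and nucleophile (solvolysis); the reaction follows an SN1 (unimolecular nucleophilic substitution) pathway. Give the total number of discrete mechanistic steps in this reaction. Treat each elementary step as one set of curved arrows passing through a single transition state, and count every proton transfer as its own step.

3

Step 1: The C–Br bond breaks with both electrons going to the bromide; Br⁻ leaves and a secondary carbocation remains.
(No 1,2-shift: no single shift to an adjacent carbon would give a more stable cation.)
Step 2: H2O donates an oxygen lone pair into the empty p orbital of the cation, giving a protonated alcohol (an oxonium ion).
Step 3: Proton transfer from the O–H of the oxonium ion to a solvent molecule delivers the neutral alcohol.
Total: 3 elementary steps.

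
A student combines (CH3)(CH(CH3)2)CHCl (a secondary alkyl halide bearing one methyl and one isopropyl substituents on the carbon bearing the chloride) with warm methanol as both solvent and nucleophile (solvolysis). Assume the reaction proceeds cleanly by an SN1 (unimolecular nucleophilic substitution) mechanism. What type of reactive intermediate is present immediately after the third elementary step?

Step 1: Unassisted departure of Cl⁻ (taking the C–Cl bonding pair) generates a secondary carbocation.
Step 2: Carbocation rearrangement: a 1,2-hydride shift from the adjacent isopropyl carbon converts the initially-formed secondary cation into the more stable tertiary cation.
Step 3: A lone pair on the oxygen of CH3OH attacks the carbocation, forming a new C–O σ-bond and an oxonium ion.
After step 3 the species present is an oxonium ion.

oxonium ion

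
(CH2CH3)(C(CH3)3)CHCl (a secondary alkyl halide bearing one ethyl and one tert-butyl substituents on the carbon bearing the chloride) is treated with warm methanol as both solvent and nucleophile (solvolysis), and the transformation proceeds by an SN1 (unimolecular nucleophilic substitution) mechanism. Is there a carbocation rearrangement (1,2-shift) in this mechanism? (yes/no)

yes

The first-formed carbocation is secondary.
The adjacent tert-butyl carbon has no hydrogen but bears methyl groups; migration of one methyl with its bonding pair (a 1,2-methyl shift) places the charge on a tertiary centre.
Tertiary is more stable than secondary, so the shift occurs.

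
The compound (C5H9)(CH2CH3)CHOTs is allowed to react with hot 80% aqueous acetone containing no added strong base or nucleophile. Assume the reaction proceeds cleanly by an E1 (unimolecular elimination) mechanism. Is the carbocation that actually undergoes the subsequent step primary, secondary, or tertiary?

tertiary

Step 1: Rate-determining heterolysis of the C–O bond gives TsO⁻ and a secondary carbocation.
Step 2: Carbocation rearrangement: a 1,2-hydride shift from the adjacent cyclopentyl carbon converts the initially-formed secondary cation into the more stable tertiary cation.
The cation rearranges from secondary to tertiary via a 1,2-hydride shift from the adjacent cyclopentyl carbon; the tertiary cation is what reacts next.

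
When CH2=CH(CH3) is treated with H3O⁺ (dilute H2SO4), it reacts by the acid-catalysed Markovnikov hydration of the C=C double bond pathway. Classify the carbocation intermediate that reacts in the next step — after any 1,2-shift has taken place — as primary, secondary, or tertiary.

secondary

Step 1: Electrophilic addition begins with the π(C=C) electrons forming a bond to the proton of H3O⁺. Following Markovnikov's rule, the resulting cation is secondary. H2O is released.
No single 1,2-shift to an adjacent carbon would give a more-substituted cation, so no rearrangement occurs.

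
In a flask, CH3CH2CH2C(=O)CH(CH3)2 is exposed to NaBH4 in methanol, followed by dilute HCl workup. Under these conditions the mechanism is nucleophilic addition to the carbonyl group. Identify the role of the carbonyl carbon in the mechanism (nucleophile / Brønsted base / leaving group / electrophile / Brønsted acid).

electrophile

Step 1: H⁻ (delivered from BH4⁻) attacks the sp² carbonyl carbon; the C=O π bond breaks and the electrons end up as a lone pair on the alkoxide oxygen of the tetrahedral intermediate.
The carbonyl carbon accepts an electron pair into an empty or π* orbital — it is the electrophile.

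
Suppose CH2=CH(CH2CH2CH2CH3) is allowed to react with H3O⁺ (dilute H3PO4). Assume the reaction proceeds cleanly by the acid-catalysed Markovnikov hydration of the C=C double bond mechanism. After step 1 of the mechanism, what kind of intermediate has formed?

secondary carbocation

Step 1: The π electrons of the C=C bond attack a proton of H3O⁺; Markovnikov addition places the new C–H on the less-substituted alkene carbon, so the positive charge ends up on the more-substituted carbon — a secondary carbocation. H2O is released.
After step 1 the species present is a secondary carbocation.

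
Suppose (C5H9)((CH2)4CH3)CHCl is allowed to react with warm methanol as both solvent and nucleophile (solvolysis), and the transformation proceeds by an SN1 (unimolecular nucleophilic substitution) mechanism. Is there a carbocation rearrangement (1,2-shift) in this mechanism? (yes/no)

The first-formed carbocation is secondary.
The adjacent cyclopentyl carbon already bears 2 other carbon substituents and has a hydrogen to migrate; after a 1,2-hydride shift from that carbon the positive charge sits on a tertiary centre.
Tertiary is more stable than secondary, so the shift occurs.

yes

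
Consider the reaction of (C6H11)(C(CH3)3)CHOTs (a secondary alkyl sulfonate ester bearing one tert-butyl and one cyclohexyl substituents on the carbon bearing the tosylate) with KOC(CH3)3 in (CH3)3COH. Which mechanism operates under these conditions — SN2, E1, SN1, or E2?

E2

Conditions: a strong/bulky base with a secondary substrate bearing a β-hydrogen.
These conditions are the textbook signature of the E2 pathway.
A strong (often hindered) base removes a β-H in concert with loss of the leaving group — bimolecular elimination.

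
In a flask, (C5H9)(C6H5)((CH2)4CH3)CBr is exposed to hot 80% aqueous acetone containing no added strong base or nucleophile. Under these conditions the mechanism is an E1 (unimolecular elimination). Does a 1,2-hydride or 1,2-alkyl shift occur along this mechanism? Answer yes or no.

no

The first-formed carbocation is tertiary.
No single 1,2-shift to an adjacent carbon would produce a more-substituted cation than the one already present, so no rearrangement occurs.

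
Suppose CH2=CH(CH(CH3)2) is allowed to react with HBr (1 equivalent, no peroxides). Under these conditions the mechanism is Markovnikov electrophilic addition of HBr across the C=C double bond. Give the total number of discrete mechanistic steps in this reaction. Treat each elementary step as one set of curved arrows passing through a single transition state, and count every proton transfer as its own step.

3

Step 1: Protonation of the alkene by HBr: the π bond acts as the nucleophile and picks up H⁺, giving the more stable (Markovnikov) secondary carbocation. The H–Br bond breaks heterolytically, releasing Br⁻.
Step 2: A 1,2-hydride shift from the adjacent isopropyl carbon moves the positive charge from the secondary centre to an adjacent carbon, generating a more stable tertiary carbocation.
Step 3: Nucleophilic attack by Br⁻ on the carbocation completes the addition, giving R–Br.
Total: 3 elementary steps.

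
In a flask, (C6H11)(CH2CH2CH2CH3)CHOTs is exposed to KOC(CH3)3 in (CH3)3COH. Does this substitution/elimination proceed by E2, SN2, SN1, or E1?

Conditions: a strong/bulky base with a secondary substrate bearing a β-hydrogen.
These conditions are the textbook signature of the E2 pathway.
A strong (often hindered) base removes a β-H in concert with loss of the leaving group — bimolecular elimination.

E2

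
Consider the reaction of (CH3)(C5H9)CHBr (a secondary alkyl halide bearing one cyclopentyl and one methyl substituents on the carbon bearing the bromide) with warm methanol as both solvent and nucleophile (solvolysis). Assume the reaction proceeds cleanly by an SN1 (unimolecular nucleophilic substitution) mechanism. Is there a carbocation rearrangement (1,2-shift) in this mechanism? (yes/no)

yes

The first-formed carbocation is secondary.
The adjacent cyclopentyl carbon already bears 2 other carbon substituents and has a hydrogen to migrate; after a 1,2-hydride shift from that carbon the positive charge sits on a tertiary centre.
Tertiary is more stable than secondary, so the shift occurs.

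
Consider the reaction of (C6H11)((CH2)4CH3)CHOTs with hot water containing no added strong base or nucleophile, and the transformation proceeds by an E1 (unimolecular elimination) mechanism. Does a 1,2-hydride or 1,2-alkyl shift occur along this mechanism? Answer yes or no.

yes

The first-formed carbocation is secondary.
The adjacent cyclohexyl carbon already bears 2 other carbon substituents and has a hydrogen to migrate; after a 1,2-hydride shift from that carbon the positive charge sits on a tertiary centre.
Tertiary is more stable than secondary, so the shift occurs.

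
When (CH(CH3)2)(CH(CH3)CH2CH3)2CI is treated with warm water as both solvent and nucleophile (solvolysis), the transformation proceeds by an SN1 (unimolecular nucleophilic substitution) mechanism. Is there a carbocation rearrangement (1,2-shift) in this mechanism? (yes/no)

no

The first-formed carbocation is tertiary.
No single 1,2-shift to an adjacent carbon would produce a more-substituted cation than the one already present, so no rearrangement occurs.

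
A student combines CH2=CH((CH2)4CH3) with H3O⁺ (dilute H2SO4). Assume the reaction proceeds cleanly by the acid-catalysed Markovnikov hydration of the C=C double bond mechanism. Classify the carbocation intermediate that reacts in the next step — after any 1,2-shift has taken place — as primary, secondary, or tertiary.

Step 1: Protonation of the alkene by H3O⁺: the π bond acts as the nucleophile and picks up H⁺, giving the more stable (Markovnikov) secondary carbocation. H2O is released.
No single 1,2-shift to an adjacent carbon would give a more-substituted cation, so no rearrangement occurs.

secondary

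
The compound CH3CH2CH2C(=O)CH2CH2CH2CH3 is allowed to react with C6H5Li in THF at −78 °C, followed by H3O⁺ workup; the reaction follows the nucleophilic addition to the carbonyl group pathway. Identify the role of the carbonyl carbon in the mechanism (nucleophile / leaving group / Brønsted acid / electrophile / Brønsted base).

Step 1: the carbanion-like carbon of C6H5Li attacks the sp² carbonyl carbon; the C=O π bond breaks and the electrons end up as a lone pair on the alkoxide oxygen of the tetrahedral intermediate.
The carbonyl carbon accepts an electron pair into an empty or π* orbital — it is the electrophile.

electrophile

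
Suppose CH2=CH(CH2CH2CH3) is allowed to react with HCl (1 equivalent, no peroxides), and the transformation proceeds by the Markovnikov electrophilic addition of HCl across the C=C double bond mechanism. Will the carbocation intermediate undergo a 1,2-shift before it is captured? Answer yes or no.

no

The first-formed carbocation is secondary.
No single 1,2-shift to an adjacent carbon would produce a more-substituted cation than the one already present, so no rearrangement occurs.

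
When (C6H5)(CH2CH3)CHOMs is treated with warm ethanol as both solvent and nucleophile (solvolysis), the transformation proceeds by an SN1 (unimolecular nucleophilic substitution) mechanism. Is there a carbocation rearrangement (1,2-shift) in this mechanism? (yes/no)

The first-formed carbocation is secondary.
No single 1,2-shift to an adjacent carbon would produce a more-substituted cation than the one already present, so no rearrangement occurs.

no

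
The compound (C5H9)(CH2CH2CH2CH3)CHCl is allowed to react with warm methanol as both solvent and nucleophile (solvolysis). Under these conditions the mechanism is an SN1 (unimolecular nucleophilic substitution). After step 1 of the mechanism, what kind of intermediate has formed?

Step 1: Rate-determining heterolysis of the C–Cl bond gives Cl⁻ and a secondary carbocation.
After step 1 the species present is a secondary carbocation.

secondary carbocation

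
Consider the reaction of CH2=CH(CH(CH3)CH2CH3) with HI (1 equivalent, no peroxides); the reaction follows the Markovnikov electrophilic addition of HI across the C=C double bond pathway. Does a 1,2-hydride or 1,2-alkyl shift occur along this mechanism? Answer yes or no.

yes

The first-formed carbocation is secondary.
The adjacent sec-butyl carbon already bears 2 other carbon substituents and has a hydrogen to migrate; after a 1,2-hydride shift from that carbon the positive charge sits on a tertiary centre.
Tertiary is more stable than secondary, so the shift occurs.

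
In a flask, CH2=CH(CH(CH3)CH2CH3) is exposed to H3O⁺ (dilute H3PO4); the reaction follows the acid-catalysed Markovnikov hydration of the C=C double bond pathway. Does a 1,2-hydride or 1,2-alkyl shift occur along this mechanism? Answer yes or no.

The first-formed carbocation is secondary.
The adjacent sec-butyl carbon already bears 2 other carbon substituents and has a hydrogen to migrate; after a 1,2-hydride shift from that carbon the positive charge sits on a tertiary centre.
Tertiary is more stable than secondary, so the shift occurs.

yes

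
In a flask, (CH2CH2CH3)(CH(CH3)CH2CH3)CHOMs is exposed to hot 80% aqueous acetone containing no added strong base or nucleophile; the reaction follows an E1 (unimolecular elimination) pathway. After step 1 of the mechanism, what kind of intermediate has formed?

secondary carbocation

Step 1: Unassisted departure of MsO⁻ (taking the C–O bonding pair) generates a secondary carbocation.
After step 1 the species present is a secondary carbocation.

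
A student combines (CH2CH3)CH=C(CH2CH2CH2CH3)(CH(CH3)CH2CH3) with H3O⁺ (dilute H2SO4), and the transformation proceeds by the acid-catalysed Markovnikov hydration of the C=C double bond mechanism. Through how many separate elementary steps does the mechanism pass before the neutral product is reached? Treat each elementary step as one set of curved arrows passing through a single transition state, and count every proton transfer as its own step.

3

Step 1: Electrophilic addition begins with the π(C=C) electrons forming a bond to the proton of H3O⁺. Following Markovnikov's rule, the resulting cation is tertiary. H2O is released.
(No 1,2-shift: no single shift to an adjacent carbon would give a more stable cation.)
Step 2: A lone pair on the oxygen of H2O attacks the carbocation, forming a C–O bond and an oxonium ion (a protonated alcohol).
Step 3: Deprotonation of the oxonium ion by a water molecule delivers the neutral alcohol and regenerates the acid catalyst.
Total: 3 elementary steps.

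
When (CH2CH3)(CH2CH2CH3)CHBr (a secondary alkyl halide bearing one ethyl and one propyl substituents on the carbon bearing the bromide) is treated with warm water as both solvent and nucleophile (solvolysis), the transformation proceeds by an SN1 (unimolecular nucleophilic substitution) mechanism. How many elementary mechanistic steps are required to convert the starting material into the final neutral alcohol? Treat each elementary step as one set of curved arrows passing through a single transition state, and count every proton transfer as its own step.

Step 1: The C–Br bond breaks with both electrons going to the bromide; Br⁻ leaves and a secondary carbocation remains.
(No 1,2-shift: no single shift to an adjacent carbon would give a more stable cation.)
Step 2: H2O donates an oxygen lone pair into the empty p orbital of the cation, giving a protonated alcohol (an oxonium ion).
Step 3: A second solvent molecule removes the proton on oxygen, giving the neutral alcohol product.
Total: 3 elementary steps.

3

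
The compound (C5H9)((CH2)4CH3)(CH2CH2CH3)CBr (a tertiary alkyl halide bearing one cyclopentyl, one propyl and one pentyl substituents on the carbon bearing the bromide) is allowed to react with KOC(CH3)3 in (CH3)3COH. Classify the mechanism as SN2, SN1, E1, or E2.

Conditions: a strong/bulky base with a tertiary substrate bearing a β-hydrogen.
These conditions are the textbook signature of the E2 pathway.
A strong (often hindered) base removes a β-H in concert with loss of the leaving group — bimolecular elimination.

E2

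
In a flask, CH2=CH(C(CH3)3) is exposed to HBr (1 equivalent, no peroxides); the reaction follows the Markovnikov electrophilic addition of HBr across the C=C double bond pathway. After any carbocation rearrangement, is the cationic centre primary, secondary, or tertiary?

Step 1: Protonation of the alkene by HBr: the π bond acts as the nucleophile and picks up H⁺, giving the more stable (Markovnikov) secondary carbocation. The H–Br bond breaks heterolytically, releasing Br⁻.
Step 2: Carbocation rearrangement: a 1,2-methyl shift from the adjacent tert-butyl carbon converts the initially-formed secondary cation into the more stable tertiary cation.
The cation rearranges from secondary to tertiary via a 1,2-methyl shift from the adjacent tert-butyl carbon; the tertiary cation is what reacts next.

tertiary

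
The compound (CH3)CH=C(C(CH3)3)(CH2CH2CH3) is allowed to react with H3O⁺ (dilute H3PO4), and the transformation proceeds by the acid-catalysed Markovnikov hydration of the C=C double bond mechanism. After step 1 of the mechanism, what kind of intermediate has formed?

tertiary carbocation

Step 1: Electrophilic addition begins with the π(C=C) electrons forming a bond to the proton of H3O⁺. Following Markovnikov's rule, the resulting cation is tertiary. H2O is released.
After step 1 the species present is a tertiary carbocation.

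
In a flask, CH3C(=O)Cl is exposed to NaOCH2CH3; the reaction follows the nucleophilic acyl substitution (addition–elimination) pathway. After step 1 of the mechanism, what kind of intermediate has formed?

tetrahedral intermediate

Step 1: CH3CH2O⁻ adds to the carbonyl carbon; the C=O π electrons shift onto oxygen and a tetrahedral alkoxide intermediate forms.
After step 1 the species present is a tetrahedral intermediate.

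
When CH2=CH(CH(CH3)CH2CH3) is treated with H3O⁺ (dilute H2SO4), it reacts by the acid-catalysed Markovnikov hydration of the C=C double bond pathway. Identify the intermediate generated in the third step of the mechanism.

Step 1: Protonation of the alkene by H3O⁺: the π bond acts as the nucleophile and picks up H⁺, giving the more stable (Markovnikov) secondary carbocation. H2O is released.
Step 2: A hydride (H with its bonding pair) migrates from the adjacent sec-butyl carbon to the cationic centre — a 1,2-hydride shift — upgrading the secondary cation to a tertiary one.
Step 3: Nucleophilic capture of the cation by H2O produces the protonated alcohol (an oxonium ion).
After step 3 the species present is an oxonium ion.

oxonium ion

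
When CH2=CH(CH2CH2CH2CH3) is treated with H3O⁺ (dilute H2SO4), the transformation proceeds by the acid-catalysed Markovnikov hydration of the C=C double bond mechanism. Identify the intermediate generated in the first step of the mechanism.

secondary carbocation

Step 1: The π electrons of the C=C bond attack a proton of H3O⁺; Markovnikov addition places the new C–H on the less-substituted alkene carbon, so the positive charge ends up on the more-substituted carbon — a secondary carbocation. H2O is released.
After step 1 the species present is a secondary carbocation.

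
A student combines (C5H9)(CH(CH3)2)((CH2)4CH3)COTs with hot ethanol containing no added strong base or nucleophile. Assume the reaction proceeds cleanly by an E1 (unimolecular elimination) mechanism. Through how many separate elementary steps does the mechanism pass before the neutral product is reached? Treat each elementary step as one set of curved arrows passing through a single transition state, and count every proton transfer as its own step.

Step 1: The C–O bond breaks with both electrons going to the tosylate; TsO⁻ leaves and a tertiary carbocation remains.
(No 1,2-shift: no single shift to an adjacent carbon would give a more stable cation.)
Step 2: A weak base (an ethanol molecule from the solvent) removes a proton from a carbon adjacent to the cationic centre; the electrons of that C–H bond become the new π(C=C) bond, giving the alkene.
Total: 2 elementary steps.

2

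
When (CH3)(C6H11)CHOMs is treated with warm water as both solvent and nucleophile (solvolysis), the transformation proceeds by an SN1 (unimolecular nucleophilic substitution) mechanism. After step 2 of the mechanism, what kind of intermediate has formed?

Step 1: The C–O bond breaks with both electrons going to the mesylate; MsO⁻ leaves and a secondary carbocation remains.
Step 2: A hydride (H with its bonding pair) migrates from the adjacent cyclohexyl carbon to the cationic centre — a 1,2-hydride shift — upgrading the secondary cation to a tertiary one.
After step 2 the species present is a tertiary carbocation.

tertiary carbocation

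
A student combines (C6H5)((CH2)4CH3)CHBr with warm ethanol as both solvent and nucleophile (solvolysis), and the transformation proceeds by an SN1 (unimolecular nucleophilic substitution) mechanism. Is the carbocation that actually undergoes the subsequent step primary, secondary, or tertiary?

Step 1: Unassisted departure of Br⁻ (taking the C–Br bonding pair) generates a secondary carbocation.
No single 1,2-shift to an adjacent carbon would give a more-substituted cation, so no rearrangement occurs.

secondary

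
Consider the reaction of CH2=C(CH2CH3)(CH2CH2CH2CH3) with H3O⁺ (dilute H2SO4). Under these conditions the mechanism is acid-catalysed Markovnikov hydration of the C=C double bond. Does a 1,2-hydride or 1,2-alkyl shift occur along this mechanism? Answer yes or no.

The first-formed carbocation is tertiary.
No single 1,2-shift to an adjacent carbon would produce a more-substituted cation than the one already present, so no rearrangement occurs.

no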